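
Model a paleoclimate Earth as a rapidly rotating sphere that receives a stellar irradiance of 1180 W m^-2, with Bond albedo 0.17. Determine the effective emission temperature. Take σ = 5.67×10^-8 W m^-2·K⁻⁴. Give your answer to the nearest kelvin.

256 K

The planet absorbs (1−α)S over its disc πR² and re-emits over 4πR², so the mean absorbed flux is (1−0.17)·1180/4 = 244.8 W m^-2.
In equilibrium σT⁴ equals this, so T = 256.3 K.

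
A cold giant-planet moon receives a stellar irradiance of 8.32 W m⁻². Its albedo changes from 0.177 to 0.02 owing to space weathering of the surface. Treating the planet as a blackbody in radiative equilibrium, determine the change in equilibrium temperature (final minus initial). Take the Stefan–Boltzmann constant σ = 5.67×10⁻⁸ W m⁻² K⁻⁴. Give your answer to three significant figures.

3.31 kelvin

Initial: T₁ = [S(1−0.177)/(4σ)]^(1/4) = 74.13 K.
Final:   T₂ = [S(1−0.02)/(4σ)]^(1/4) = 77.43 K.
Change: 77.43 − 74.13 = 3.307 K.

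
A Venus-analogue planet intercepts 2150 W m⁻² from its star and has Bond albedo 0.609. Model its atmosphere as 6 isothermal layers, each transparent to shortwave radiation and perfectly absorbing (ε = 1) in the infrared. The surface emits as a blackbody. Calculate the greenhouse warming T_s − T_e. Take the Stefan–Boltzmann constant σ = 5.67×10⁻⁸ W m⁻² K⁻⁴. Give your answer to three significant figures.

155 K

Top-of-atmosphere balance: σT_e⁴ = S(1−α)/4 = 210.2 W m⁻² → T_e = 246.7 K.
T_s = (N+1)^(1/4)·T_e = 401.3 K.
Warming: T_s − T_e = 154.6 K.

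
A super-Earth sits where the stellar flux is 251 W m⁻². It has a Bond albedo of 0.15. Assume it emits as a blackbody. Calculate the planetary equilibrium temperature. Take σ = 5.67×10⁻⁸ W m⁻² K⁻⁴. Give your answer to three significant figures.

Absorbed flux (global mean): S(1−α)/4 = 251.0·0.85/4 = 53.34 W m⁻².
In equilibrium σT⁴ equals this, so T = 175.1 K.

175 K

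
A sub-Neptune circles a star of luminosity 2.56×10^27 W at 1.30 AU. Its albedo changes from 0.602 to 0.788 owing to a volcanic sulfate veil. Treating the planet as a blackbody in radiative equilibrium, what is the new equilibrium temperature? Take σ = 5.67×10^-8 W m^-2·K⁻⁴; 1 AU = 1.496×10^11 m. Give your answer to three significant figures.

Orbital distance: d = 1.30 AU = 1.945×10^11 m.
Flux at the orbit: S = L/(4πd²) = 2.56×10^27/(4π·(1.94×10^11)²) = 5386 W m^-2.
With the new albedo, S(1−α₂)/4 = 285.5 W m^-2, so T₂ = 266.4 K.

266 K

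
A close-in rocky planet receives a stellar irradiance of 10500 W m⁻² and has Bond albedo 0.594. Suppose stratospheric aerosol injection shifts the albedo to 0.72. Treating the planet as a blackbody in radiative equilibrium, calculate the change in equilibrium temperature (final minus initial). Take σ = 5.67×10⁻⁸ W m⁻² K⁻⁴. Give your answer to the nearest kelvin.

Initial: T₁ = [S(1−0.594)/(4σ)]^(1/4) = 370.3 K.
Final:   T₂ = [S(1−0.72)/(4σ)]^(1/4) = 337.4 K.
ΔT = T₂ − T₁ = -32.85 K.

-33 K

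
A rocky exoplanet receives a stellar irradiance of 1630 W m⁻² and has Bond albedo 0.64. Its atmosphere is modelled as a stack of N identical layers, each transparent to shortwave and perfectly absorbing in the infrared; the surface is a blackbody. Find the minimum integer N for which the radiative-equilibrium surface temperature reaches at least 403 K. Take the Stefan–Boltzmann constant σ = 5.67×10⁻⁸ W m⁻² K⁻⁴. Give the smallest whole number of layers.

10

OLR = S(1−α)/4 = 146.7 W m⁻²; the top layer radiates at T_e = 225.5 K.
Since T_s⁴ = (N+1)T_e⁴, we need N ≥ (T_s/T_e)⁴ − 1 = 9.195.
The minimum whole number is N = 10.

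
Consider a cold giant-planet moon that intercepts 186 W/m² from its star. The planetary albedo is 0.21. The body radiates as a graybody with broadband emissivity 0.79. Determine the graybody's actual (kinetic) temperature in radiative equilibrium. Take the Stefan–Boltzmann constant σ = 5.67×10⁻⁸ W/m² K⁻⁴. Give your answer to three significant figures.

The planet absorbs (1−α)S over its disc πR² and re-emits over 4πR², so the mean absorbed flux is (1−0.21)·186.0/4 = 36.73 W/m².
Equating to εσT⁴ with ε = 0.79: T = (36.73/0.79σ)^(1/4) = 169.2 K.

169 kelvin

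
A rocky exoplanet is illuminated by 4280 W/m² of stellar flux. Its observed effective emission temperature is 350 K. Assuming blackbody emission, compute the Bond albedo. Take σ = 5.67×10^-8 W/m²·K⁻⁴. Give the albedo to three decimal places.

From σT⁴ = S(1−α)/4 we invert for α: 1−α = 4σT⁴/S.
σT⁴ = 850.9 W/m², so 4σT⁴ = 3403 W/m².
1−α = 3403/4280 = 0.7952, so α = 0.2048.

0.205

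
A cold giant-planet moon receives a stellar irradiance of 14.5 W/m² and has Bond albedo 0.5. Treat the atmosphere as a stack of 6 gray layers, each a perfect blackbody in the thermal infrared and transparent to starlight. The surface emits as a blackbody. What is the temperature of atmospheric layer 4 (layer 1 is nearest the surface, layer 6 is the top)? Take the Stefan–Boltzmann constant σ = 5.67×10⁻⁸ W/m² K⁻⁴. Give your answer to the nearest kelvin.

Top-of-atmosphere balance: σT_e⁴ = S(1−α)/4 = 1.812 W/m² → T_e = 75.19 K.
Each opaque layer satisfies 2T_j⁴ = T_{j−1}⁴ + T_{j+1}⁴, giving T_k⁴ = (N+1−k)T_e⁴.
T_4 = (3)^(1/4)·75.19 = 98.96 K.

99 kelvin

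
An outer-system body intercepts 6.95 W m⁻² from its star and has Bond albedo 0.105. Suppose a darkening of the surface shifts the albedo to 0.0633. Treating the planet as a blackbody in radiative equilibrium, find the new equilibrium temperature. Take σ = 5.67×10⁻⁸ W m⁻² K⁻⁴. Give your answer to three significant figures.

With the new albedo, S(1−α₂)/4 = 1.628 W m⁻², so T₂ = 73.20 K.

73.2 K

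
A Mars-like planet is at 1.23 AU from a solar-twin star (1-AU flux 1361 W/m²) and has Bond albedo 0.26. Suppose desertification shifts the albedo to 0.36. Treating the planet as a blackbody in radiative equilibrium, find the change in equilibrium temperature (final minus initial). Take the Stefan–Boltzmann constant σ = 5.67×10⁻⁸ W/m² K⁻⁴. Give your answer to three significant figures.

-8.30 kelvin

Irradiance scales as 1/d², so S = 1361 W/m² × (1/1.23)² = 899.6 W/m².
Before: T₁ = [899.6·0.74/(4σ)]^(1/4) = 232.8 K.
With α = 0.36, T₂ = 224.5 K.
Change: 224.5 − 232.8 = -8.297 K.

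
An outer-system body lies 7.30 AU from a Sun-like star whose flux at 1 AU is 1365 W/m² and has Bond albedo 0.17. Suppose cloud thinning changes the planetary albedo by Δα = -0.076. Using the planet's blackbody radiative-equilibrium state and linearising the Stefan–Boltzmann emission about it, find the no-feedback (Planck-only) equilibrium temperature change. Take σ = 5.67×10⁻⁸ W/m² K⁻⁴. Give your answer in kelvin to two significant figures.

2.3 K

Irradiance scales as 1/d², so S = 1365 W/m² × (1/7.30)² = 25.61 W/m².
The baseline emission temperature is T_e = 98.40 K.
TOA radiative forcing: ΔF = −S·Δα/4 = −25.61·(-0.076)/4 = 0.4867 W/m².
Planck response: λ_P = 4σT_e³ = 4·5.67×10⁻⁸·(98.40)³ = 0.2161 W/m²/K.
ΔT₀ = ΔF/λ_P = 0.4867/0.2161 = 2.25 K.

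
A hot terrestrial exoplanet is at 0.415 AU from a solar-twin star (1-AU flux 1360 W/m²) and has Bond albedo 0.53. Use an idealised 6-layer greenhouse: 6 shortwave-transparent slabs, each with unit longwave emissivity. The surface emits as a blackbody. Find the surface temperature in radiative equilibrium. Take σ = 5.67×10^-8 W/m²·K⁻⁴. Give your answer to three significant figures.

By the inverse-square law, S = 1360/0.415² = 7897 W/m².
The effective emission temperature is T_e = [S(1−α)/(4σ)]^¼ = 357.7 K.
Layer-by-layer balance gives σT_s⁴ = (N+1)σT_e⁴, so T_s = 7^¼·357.7 = 581.8 K.

582 kelvin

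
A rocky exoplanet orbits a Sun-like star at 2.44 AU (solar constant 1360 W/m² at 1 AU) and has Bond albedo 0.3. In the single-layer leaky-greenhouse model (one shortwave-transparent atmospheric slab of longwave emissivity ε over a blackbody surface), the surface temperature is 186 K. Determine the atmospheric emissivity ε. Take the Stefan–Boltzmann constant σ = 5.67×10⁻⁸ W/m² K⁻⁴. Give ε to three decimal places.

Flux at the orbit: S = 1360/(2.44)² = 228.4 W/m².
First, T_e = [228.4·(1−0.3)/(4σ)]^(1/4) = 162.9 K.
Inverting T_s⁴ = 2T_e⁴/(2−ε): (T_e/T_s)⁴ = 0.5891, so ε = 2(1 − 0.5891) = 0.8219.

0.822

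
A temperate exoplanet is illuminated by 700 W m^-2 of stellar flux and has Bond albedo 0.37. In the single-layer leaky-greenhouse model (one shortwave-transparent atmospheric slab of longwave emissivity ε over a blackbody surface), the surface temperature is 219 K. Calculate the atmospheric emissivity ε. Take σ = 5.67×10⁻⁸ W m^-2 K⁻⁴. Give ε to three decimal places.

First, T_e = [700.0·(1−0.37)/(4σ)]^(1/4) = 210.0 K.
Inverting T_s⁴ = 2T_e⁴/(2−ε): (T_e/T_s)⁴ = 0.8453, so ε = 2(1 − 0.8453) = 0.3094.

0.309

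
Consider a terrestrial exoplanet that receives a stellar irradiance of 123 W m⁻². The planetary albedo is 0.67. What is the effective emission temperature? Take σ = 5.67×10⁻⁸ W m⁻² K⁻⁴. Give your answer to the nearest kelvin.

The planet absorbs (1−α)S over its disc πR² and re-emits over 4πR², so the mean absorbed flux is (1−0.67)·123.0/4 = 10.15 W m⁻².
In equilibrium σT⁴ equals this, so T = 115.7 K.

116 K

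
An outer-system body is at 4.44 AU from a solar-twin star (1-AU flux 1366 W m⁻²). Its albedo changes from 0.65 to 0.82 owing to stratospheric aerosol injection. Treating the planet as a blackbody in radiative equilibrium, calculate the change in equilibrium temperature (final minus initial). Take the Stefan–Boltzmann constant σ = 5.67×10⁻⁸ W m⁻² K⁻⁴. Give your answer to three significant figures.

Irradiance scales as 1/d², so S = 1366 W m⁻² × (1/4.44)² = 69.29 W m⁻².
Initial: T₁ = [S(1−0.65)/(4σ)]^(1/4) = 101.7 K.
After:  T₂ = [69.29·0.18/(4σ)]^(1/4) = 86.11 K.
Change: 86.11 − 101.7 = -15.57 K.

-15.6 K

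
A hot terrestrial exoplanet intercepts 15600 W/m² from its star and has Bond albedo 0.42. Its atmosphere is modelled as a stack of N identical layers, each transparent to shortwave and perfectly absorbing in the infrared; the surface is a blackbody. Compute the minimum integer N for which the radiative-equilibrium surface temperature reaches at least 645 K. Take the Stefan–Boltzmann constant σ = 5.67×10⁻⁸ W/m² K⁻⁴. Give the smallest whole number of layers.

Top-of-atmosphere balance: σT_e⁴ = S(1−α)/4 = 2262 W/m² → T_e = 446.9 K.
Since T_s⁴ = (N+1)T_e⁴, we need N ≥ (T_s/T_e)⁴ − 1 = 3.338.
Rounding up, N = 4.

4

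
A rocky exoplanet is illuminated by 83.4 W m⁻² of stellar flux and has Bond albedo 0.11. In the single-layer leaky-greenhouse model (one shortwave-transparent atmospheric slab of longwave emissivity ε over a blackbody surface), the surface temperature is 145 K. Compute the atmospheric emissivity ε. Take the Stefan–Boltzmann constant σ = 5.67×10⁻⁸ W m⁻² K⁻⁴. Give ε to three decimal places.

TOA balance gives T_e = 134.5 K.
Since (2−ε)/2 = (T_e/T_s)⁴ = 0.7404, ε = 0.5193.

0.519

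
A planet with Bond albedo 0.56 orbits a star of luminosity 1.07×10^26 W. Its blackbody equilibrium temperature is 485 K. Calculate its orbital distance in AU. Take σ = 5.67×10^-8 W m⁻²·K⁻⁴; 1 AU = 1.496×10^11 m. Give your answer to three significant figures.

0.115 AU

Energy balance gives S = 4σT⁴/(1−α) = 28520 W m⁻².
From L = 4πd²S, d = √(1.07×10^26/(4π·28520)) = 1.728×10^10 m = 0.1155 AU.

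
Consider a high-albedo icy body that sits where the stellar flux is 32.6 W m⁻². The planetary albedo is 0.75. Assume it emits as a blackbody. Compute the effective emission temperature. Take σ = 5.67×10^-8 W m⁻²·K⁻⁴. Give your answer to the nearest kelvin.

Averaging over the sphere, the absorbed flux is S(1−α)/4 = 2.038 W m⁻².
In equilibrium σT⁴ equals this, so T = 77.42 K.

77 K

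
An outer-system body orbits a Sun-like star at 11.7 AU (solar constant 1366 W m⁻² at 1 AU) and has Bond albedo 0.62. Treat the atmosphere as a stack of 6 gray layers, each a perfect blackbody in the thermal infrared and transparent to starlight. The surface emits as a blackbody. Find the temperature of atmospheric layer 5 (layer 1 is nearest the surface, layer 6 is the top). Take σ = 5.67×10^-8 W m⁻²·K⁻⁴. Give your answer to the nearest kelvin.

76 K

Irradiance scales as 1/d², so S = 1366 W m⁻² × (1/11.7)² = 9.979 W m⁻².
OLR = S(1−α)/4 = 0.9480 W m⁻²; the top layer radiates at T_e = 63.94 K.
Each opaque layer satisfies 2T_j⁴ = T_{j−1}⁴ + T_{j+1}⁴, giving T_k⁴ = (N+1−k)T_e⁴.
With k = 5: T_5 = (6+1−5)^¼·63.94 K = 76.04 K.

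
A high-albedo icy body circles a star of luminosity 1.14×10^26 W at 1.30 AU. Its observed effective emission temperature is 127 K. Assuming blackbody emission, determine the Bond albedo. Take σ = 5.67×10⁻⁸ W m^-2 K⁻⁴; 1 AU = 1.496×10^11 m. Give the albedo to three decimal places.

0.754

d = 1.30 × 1.496×10^11 m = 1.945×10^11 m.
Flux at the orbit: S = L/(4πd²) = 1.14×10^26/(4π·(1.94×10^11)²) = 239.9 W m^-2.
Energy balance: S(1−α)/4 = σT⁴, so 1−α = 4σT⁴/S.
4σT⁴ = 4·5.67×10⁻⁸·(127)⁴ = 59.00 W m^-2.
1−α = 59.00/239.9 = 0.2460, so α = 0.7540.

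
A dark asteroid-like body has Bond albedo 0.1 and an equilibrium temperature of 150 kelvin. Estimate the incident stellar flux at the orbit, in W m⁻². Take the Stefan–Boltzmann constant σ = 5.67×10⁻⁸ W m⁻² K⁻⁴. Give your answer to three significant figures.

From S(1−α)/4 = σT⁴: S = 4σT⁴/(1−α).
σT⁴ = 5.67×10⁻⁸·(150)⁴ = 28.70 W m⁻².
So S = 4×28.70/(1−0.1) = 127.6 W m⁻².

128 W m⁻²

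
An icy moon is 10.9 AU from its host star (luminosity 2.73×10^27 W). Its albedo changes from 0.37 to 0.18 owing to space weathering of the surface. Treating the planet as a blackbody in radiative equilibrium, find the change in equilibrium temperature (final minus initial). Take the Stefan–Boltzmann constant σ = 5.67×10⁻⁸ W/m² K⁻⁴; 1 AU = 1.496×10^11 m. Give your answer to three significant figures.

Orbital distance: d = 10.9 AU = 1.631×10^12 m.
S = L/(4πd²) = 81.70 W/m².
Initial: T₁ = [S(1−0.37)/(4σ)]^(1/4) = 122.7 K.
Final:   T₂ = [S(1−0.18)/(4σ)]^(1/4) = 131.1 K.
ΔT = T₂ − T₁ = 8.360 K.

8.36 K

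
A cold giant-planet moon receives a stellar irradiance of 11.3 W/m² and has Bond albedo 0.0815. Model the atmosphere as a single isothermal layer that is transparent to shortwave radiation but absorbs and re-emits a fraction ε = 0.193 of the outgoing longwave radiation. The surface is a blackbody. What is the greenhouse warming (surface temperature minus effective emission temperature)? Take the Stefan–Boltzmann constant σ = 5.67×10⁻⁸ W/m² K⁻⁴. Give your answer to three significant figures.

At the top of the atmosphere, σT_e⁴ = S(1−α)/4 = 2.595 W/m², giving T_e = 82.25 K.
The surface balance (absorbed SW + ε·downward IR = σT_s⁴) with T_a⁴ = T_s⁴/2 reduces to T_s = T_e·[2/(2−ε)]^¼ = 84.36 K.
T_s − T_e = 84.36 − 82.25 = 2.113 K.

2.11 K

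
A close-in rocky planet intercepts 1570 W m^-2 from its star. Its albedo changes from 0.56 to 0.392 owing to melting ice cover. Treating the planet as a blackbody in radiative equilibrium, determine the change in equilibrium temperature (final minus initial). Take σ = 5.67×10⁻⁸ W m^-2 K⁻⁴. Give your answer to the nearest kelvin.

Before: T₁ = [1570·0.44/(4σ)]^(1/4) = 234.9 K.
After:  T₂ = [1570·0.608/(4σ)]^(1/4) = 254.7 K.
Change: 254.7 − 234.9 = 19.78 K.

20 kelvin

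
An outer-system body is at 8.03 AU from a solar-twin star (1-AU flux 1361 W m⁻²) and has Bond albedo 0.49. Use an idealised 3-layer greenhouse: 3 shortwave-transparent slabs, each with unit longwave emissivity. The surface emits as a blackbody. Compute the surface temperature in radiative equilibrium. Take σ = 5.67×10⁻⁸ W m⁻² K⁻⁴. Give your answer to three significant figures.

117 K

Irradiance scales as 1/d², so S = 1361 W m⁻² × (1/8.03)² = 21.11 W m⁻².
Top-of-atmosphere balance: σT_e⁴ = S(1−α)/4 = 2.691 W m⁻² → T_e = 83.00 K.
With N = 3 opaque layers, T_s = (N+1)^(1/4)·T_e = 4^(1/4)·83.00 = 117.4 K.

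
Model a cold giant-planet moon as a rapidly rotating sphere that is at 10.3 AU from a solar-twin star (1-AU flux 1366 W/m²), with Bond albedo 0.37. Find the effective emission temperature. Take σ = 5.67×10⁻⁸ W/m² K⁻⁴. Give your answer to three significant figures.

By the inverse-square law, S = 1366/10.3² = 12.88 W/m².
Absorbed flux (global mean): S(1−α)/4 = 12.88·0.63/4 = 2.028 W/m².
Balancing against σT⁴: T = (2.028/5.67×10⁻⁸)^(1/4) = 77.33 K.

77.3 K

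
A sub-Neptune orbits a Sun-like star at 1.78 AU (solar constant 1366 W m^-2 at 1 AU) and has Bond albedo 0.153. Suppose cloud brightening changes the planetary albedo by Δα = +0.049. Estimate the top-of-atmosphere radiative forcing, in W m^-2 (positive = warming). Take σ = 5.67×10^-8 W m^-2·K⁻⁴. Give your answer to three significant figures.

-5.28 W m^-2

By the inverse-square law, S = 1366/1.78² = 431.1 W m^-2.
TOA radiative forcing: ΔF = −S·Δα/4 = −431.1·(+0.049)/4 = -5.281 W m^-2.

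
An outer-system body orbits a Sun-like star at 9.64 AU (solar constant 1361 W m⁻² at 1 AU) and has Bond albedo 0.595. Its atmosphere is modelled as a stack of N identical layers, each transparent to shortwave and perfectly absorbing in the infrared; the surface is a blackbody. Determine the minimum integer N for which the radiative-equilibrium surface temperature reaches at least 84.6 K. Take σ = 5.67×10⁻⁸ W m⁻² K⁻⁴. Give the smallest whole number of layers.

1

Flux at the orbit: S = 1361/(9.64)² = 14.65 W m⁻².
Top-of-atmosphere balance: σT_e⁴ = S(1−α)/4 = 1.483 W m⁻² → T_e = 71.51 K.
Need (N+1)T_e⁴ ≥ T_s⁴, i.e. N+1 ≥ (84.6/71.51)⁴ = 1.959.
The minimum whole number is N = 1.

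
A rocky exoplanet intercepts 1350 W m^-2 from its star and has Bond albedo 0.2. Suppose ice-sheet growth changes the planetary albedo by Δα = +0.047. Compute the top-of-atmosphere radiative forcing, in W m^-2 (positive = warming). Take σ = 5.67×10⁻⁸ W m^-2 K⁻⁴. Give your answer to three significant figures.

The change in absorbed flux is Δ[S(1−α)/4] = −SΔα/4 = -15.86 W m^-2.

-15.9 W m^-2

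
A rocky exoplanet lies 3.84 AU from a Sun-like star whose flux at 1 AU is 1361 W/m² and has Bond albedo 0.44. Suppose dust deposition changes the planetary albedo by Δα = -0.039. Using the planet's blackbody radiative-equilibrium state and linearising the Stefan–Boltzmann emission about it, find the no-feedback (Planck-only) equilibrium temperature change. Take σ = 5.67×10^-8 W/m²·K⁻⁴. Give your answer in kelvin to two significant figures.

Flux at the orbit: S = 1361/(3.84)² = 92.30 W/m².
Unperturbed T_e = [92.30·(1−0.44)/(4σ)]^¼ = 122.9 K.
The change in absorbed flux is Δ[S(1−α)/4] = −SΔα/4 = 0.8999 W/m².
Linearising σT⁴ gives d(σT⁴)/dT = 4σT_e³ = 0.4207 W/m² per K.
ΔT₀ = ΔF/λ_P = 0.8999/0.4207 = 2.14 K.

2.1 kelvin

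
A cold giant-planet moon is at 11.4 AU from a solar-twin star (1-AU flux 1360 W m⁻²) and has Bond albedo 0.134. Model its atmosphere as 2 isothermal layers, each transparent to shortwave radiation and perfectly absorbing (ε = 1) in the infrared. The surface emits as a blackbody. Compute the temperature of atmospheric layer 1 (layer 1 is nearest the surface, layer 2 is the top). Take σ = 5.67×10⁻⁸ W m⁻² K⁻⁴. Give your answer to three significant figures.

94.5 K

By the inverse-square law, S = 1360/11.4² = 10.46 W m⁻².
OLR = S(1−α)/4 = 2.266 W m⁻²; the top layer radiates at T_e = 79.51 K.
Each opaque layer satisfies 2T_j⁴ = T_{j−1}⁴ + T_{j+1}⁴, giving T_k⁴ = (N+1−k)T_e⁴.
T_1 = (2)^(1/4)·79.51 = 94.55 K.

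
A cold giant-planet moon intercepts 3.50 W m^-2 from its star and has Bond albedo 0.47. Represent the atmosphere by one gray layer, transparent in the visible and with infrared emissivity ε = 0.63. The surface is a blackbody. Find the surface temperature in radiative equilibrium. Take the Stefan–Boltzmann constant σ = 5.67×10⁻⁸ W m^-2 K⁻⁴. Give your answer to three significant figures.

58.8 K

The planet radiates to space at T_e = [S(1−α)/(4σ)]^(1/4) = 53.48 K.
The surface balance (absorbed SW + ε·downward IR = σT_s⁴) with T_a⁴ = T_s⁴/2 reduces to T_s = T_e·[2/(2−ε)]^¼ = 58.78 K.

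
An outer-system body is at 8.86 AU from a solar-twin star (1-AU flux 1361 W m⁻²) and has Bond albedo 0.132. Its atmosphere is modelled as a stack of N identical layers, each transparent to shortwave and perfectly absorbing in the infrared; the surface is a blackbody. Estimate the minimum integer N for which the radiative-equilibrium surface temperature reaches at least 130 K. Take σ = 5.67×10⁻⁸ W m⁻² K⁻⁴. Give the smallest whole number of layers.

4

Flux at the orbit: S = 1361/(8.86)² = 17.34 W m⁻².
Top-of-atmosphere balance: σT_e⁴ = S(1−α)/4 = 3.762 W m⁻² → T_e = 90.25 K.
T_s = (N+1)^(1/4)·T_e ≥ 130 K requires N+1 ≥ (T_s/T_e)⁴ = (130/90.25)⁴ = 4.304.
Rounding up, N = 4.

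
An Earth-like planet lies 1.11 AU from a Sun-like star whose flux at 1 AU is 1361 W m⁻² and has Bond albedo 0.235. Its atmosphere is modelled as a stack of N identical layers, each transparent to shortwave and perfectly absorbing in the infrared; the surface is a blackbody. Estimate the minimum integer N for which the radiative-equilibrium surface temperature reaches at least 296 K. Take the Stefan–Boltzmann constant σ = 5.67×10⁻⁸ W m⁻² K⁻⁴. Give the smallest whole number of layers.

By the inverse-square law, S = 1361/1.11² = 1105 W m⁻².
The effective emission temperature is T_e = [S(1−α)/(4σ)]^¼ = 247.1 K.
T_s = (N+1)^(1/4)·T_e ≥ 296 K requires N+1 ≥ (T_s/T_e)⁴ = (296/247.1)⁴ = 2.060.
So N ≥ 1.060; the smallest integer is N = 2.

2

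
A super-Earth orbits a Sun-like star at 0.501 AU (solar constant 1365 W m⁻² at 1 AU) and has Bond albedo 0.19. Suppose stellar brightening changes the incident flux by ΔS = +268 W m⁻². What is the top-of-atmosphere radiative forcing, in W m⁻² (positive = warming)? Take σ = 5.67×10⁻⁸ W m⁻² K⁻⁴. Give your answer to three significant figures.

54.3 W m⁻²

By the inverse-square law, S = 1365/0.501² = 5438 W m⁻².
Only a fraction (1−α) is absorbed and it's spread over 4πR², so ΔF = (1−α)ΔS/4 = 54.27 W m⁻².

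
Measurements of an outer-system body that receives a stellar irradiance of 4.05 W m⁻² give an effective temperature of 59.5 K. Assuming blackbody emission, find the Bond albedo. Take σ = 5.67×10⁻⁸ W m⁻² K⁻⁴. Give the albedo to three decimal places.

From σT⁴ = S(1−α)/4 we invert for α: 1−α = 4σT⁴/S.
σT⁴ = 0.7106 W m⁻², so 4σT⁴ = 2.843 W m⁻².
Hence α = 1 − 2.843/4.050 = 0.2981.

0.298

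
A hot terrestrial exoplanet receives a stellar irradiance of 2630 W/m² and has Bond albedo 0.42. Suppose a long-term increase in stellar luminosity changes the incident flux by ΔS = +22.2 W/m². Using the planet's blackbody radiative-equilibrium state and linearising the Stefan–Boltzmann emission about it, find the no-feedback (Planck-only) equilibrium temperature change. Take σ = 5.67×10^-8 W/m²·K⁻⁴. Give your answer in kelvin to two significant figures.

Reference equilibrium: T_e = [S(1−α)/(4σ)]^(1/4) = 286.4 K.
TOA radiative forcing: ΔF = (1−α)ΔS/4 = 0.58·(+22.2)/4 = 3.219 W/m².
The Planck feedback parameter is 4σT_e³ = 5.327 W/m²/K.
Hence the no-feedback warming is ΔF/(4σT_e³) = 0.604 K.

0.60 K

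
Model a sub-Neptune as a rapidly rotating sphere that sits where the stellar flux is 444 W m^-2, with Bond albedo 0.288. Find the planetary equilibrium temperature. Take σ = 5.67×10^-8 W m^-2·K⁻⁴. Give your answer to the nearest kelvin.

193 K

Averaging over the sphere, the absorbed flux is S(1−α)/4 = 79.03 W m^-2.
Set σT⁴ = 79.03 → T = (79.03/σ)^(1/4) = 193.2 K.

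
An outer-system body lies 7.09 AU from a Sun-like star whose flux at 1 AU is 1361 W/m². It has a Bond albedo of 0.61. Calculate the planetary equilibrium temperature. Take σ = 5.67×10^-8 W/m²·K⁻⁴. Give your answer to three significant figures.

Flux at the orbit: S = 1361/(7.09)² = 27.07 W/m².
The planet absorbs (1−α)S over its disc πR² and re-emits over 4πR², so the mean absorbed flux is (1−0.61)·27.07/4 = 2.640 W/m².
Set σT⁴ = 2.640 → T = (2.640/σ)^(1/4) = 82.60 K.

82.6 K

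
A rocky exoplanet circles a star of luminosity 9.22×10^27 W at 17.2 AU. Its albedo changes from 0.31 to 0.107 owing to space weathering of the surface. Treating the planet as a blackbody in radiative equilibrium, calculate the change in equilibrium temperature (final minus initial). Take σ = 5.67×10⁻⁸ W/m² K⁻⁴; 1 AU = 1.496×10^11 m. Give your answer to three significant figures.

d = 17.2 × 1.496×10^11 m = 2.573×10^12 m.
Flux at the orbit: S = L/(4πd²) = 9.22×10^27/(4π·(2.57×10^12)²) = 110.8 W/m².
With α = 0.31, T₁ = 135.5 K.
After:  T₂ = [110.8·0.893/(4σ)]^(1/4) = 144.5 K.
Change: 144.5 − 135.5 = 9.024 K.

9.02 K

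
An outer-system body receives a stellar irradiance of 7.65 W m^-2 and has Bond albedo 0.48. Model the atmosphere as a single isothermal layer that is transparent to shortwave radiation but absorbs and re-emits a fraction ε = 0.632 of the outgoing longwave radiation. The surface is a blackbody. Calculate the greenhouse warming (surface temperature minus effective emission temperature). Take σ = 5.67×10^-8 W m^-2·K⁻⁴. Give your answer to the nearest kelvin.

At the top of the atmosphere, σT_e⁴ = S(1−α)/4 = 0.9945 W m^-2, giving T_e = 64.72 K.
For a single slab of emissivity ε, T_s⁴ = 2T_e⁴/(2−ε); thus T_s = 64.72·(1.462)^(1/4) = 71.16 K.
Greenhouse warming: T_s − T_e = 6.446 K.

6 K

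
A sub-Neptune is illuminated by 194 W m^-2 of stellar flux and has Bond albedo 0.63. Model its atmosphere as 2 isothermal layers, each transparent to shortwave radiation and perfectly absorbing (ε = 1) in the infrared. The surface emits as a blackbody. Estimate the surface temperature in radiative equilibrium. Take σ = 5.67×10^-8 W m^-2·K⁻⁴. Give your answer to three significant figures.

OLR = S(1−α)/4 = 17.95 W m^-2; the top layer radiates at T_e = 133.4 K.
For an N-layer opaque stack, T_s⁴ = (N+1)T_e⁴, hence T_s = (3)^(1/4)×133.4 K = 175.5 K.

176 kelvin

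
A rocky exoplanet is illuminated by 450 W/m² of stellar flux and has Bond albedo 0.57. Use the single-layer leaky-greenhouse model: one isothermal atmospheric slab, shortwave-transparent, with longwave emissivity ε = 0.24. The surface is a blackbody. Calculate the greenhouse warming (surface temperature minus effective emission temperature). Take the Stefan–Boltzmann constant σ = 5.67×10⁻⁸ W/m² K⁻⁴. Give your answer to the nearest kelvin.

The planet radiates to space at T_e = [S(1−α)/(4σ)]^(1/4) = 170.9 K.
Surface balance with a leaky layer gives σT_s⁴ = σT_e⁴·2/(2−ε), so T_s = T_e·[2/(2−0.24)]^(1/4) = 176.5 K.
T_s − T_e = 176.5 − 170.9 = 5.550 K.

6 kelvin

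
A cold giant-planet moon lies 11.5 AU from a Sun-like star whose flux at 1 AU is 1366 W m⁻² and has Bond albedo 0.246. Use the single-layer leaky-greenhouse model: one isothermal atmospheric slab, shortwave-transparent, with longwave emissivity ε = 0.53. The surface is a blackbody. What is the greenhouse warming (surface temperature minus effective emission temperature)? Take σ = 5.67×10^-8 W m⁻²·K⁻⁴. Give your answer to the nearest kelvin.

Irradiance scales as 1/d², so S = 1366 W m⁻² × (1/11.5)² = 10.33 W m⁻².
Effective emission temperature (TOA balance): σT_e⁴ = S(1−α)/4 = 1.947 W m⁻² → T_e = 76.55 K.
Surface balance with a leaky layer gives σT_s⁴ = σT_e⁴·2/(2−ε), so T_s = T_e·[2/(2−0.53)]^(1/4) = 82.67 K.
T_s − T_e = 82.67 − 76.55 = 6.125 K.

6 K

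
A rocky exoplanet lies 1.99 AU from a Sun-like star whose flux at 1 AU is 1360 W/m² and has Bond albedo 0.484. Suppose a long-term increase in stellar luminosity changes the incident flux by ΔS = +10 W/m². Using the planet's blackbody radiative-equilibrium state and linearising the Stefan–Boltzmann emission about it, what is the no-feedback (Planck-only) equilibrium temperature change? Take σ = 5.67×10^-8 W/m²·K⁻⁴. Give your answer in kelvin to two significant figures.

1.2 kelvin

By the inverse-square law, S = 1360/1.99² = 343.4 W/m².
Reference equilibrium: T_e = [S(1−α)/(4σ)]^(1/4) = 167.2 K.
TOA radiative forcing: ΔF = (1−α)ΔS/4 = 0.516·(+10)/4 = 1.290 W/m².
Linearising σT⁴ gives d(σT⁴)/dT = 4σT_e³ = 1.060 W/m² per K.
ΔT₀ = ΔF/λ_P = 1.290/1.060 = 1.22 K.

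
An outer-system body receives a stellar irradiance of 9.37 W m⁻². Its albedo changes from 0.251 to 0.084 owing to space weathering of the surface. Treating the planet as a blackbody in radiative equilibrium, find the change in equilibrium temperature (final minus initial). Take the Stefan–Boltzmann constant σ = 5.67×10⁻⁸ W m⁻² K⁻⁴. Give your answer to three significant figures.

3.85 K

Before: T₁ = [9.370·0.749/(4σ)]^(1/4) = 74.58 K.
After:  T₂ = [9.370·0.916/(4σ)]^(1/4) = 78.43 K.
Change: 78.43 − 74.58 = 3.849 K.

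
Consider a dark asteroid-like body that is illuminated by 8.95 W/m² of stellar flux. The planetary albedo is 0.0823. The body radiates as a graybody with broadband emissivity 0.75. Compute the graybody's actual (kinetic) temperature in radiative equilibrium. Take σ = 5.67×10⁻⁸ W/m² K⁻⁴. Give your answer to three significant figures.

Absorbed flux (global mean): S(1−α)/4 = 8.950·0.918/4 = 2.053 W/m².
Radiative balance εσT⁴ = 2.053 gives T = [2.053/(0.75·σ)]^(1/4) = 83.36 K.

83.4 kelvin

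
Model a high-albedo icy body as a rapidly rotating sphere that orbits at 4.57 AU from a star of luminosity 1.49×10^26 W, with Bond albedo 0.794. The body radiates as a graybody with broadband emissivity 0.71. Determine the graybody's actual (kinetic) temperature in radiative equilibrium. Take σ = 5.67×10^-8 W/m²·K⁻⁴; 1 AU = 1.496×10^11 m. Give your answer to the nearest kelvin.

d = 4.57 × 1.496×10^11 m = 6.837×10^11 m.
S = L/(4πd²) = 25.37 W/m².
Averaging over the sphere, the absorbed flux is S(1−α)/4 = 1.306 W/m².
Radiative balance εσT⁴ = 1.306 gives T = [1.306/(0.71·σ)]^(1/4) = 75.48 K.

75 K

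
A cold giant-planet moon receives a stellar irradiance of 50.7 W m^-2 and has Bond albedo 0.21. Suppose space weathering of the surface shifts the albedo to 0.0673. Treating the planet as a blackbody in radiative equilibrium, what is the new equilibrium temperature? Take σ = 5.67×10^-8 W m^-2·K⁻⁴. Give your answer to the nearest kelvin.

T₂ = [S(1−α₂)/(4σ)]^(1/4) = [50.70·0.933/(4σ)]^(1/4) = 120.2 K.

120 kelvin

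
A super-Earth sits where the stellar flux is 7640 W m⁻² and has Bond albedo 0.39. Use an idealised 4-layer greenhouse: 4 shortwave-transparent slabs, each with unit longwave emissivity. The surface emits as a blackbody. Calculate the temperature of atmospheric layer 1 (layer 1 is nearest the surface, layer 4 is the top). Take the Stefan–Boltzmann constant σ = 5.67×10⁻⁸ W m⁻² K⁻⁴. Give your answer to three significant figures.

Top-of-atmosphere balance: σT_e⁴ = S(1−α)/4 = 1165 W m⁻² → T_e = 378.6 K.
In the N-layer model, layer k (counted from the surface) has T_k = (N+1−k)^(1/4)·T_e.
T_1 = (4)^(1/4)·378.6 = 535.4 K.

535 K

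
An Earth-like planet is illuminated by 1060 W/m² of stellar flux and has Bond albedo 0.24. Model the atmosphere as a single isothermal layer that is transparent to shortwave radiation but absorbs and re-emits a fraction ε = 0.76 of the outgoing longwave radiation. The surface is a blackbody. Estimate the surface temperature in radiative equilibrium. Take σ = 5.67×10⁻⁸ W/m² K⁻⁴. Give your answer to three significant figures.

275 K

At the top of the atmosphere, σT_e⁴ = S(1−α)/4 = 201.4 W/m², giving T_e = 244.1 K.
Surface balance with a leaky layer gives σT_s⁴ = σT_e⁴·2/(2−ε), so T_s = T_e·[2/(2−0.76)]^(1/4) = 275.1 K.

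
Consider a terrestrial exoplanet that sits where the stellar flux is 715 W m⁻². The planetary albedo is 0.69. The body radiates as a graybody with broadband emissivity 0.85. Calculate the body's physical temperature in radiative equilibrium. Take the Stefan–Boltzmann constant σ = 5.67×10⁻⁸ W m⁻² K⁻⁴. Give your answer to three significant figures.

184 K

The planet absorbs (1−α)S over its disc πR² and re-emits over 4πR², so the mean absorbed flux is (1−0.69)·715.0/4 = 55.41 W m⁻².
Radiative balance εσT⁴ = 55.41 gives T = [55.41/(0.85·σ)]^(1/4) = 184.1 K.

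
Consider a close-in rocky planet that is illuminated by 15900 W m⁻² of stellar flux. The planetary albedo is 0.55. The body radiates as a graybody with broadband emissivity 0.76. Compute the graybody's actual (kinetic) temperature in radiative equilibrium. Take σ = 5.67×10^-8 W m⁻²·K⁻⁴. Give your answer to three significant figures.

Absorbed flux (global mean): S(1−α)/4 = 15900·0.45/4 = 1789 W m⁻².
Radiative balance εσT⁴ = 1789 gives T = [1789/(0.76·σ)]^(1/4) = 451.4 K.

451 K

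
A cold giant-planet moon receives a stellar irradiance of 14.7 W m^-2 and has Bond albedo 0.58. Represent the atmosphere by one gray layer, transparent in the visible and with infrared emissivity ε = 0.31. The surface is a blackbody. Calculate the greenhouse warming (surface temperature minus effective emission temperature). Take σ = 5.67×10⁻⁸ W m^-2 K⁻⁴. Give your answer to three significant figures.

3.11 K

The planet radiates to space at T_e = [S(1−α)/(4σ)]^(1/4) = 72.23 K.
The surface balance (absorbed SW + ε·downward IR = σT_s⁴) with T_a⁴ = T_s⁴/2 reduces to T_s = T_e·[2/(2−ε)]^¼ = 75.34 K.
The atmosphere warms the surface by 3.106 K.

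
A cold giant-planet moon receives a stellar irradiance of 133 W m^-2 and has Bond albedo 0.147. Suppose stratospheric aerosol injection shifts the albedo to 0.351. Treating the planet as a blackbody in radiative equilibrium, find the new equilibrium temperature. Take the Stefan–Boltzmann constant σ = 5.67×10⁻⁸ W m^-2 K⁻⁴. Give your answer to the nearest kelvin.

140 kelvin

With the new albedo, S(1−α₂)/4 = 21.58 W m^-2, so T₂ = 139.7 K.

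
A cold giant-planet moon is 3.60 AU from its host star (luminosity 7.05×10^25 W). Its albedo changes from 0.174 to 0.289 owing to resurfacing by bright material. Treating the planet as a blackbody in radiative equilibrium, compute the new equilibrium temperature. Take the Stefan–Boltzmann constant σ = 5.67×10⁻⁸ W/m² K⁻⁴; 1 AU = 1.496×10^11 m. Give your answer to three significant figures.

Orbital distance: d = 3.60 AU = 5.386×10^11 m.
Flux at the orbit: S = L/(4πd²) = 7.05×10^25/(4π·(5.39×10^11)²) = 19.34 W/m².
New equilibrium: T₂ = [(1−0.289)·19.34/(4σ)]^(1/4) = 88.24 K.

88.2 K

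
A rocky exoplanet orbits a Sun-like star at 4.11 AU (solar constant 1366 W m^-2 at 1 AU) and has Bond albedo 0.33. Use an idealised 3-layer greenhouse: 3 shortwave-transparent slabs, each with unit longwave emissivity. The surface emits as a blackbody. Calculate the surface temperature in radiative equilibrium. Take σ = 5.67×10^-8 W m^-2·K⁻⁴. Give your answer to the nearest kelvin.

176 K

Flux at the orbit: S = 1366/(4.11)² = 80.87 W m^-2.
OLR = S(1−α)/4 = 13.55 W m^-2; the top layer radiates at T_e = 124.3 K.
With N = 3 opaque layers, T_s = (N+1)^(1/4)·T_e = 4^(1/4)·124.3 = 175.8 K.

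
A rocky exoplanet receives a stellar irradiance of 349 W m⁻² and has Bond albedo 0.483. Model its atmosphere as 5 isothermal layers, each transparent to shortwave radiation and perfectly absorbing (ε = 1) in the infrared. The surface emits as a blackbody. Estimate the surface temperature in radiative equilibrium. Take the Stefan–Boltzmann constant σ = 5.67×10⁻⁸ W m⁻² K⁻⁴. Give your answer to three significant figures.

OLR = S(1−α)/4 = 45.11 W m⁻²; the top layer radiates at T_e = 167.9 K.
Layer-by-layer balance gives σT_s⁴ = (N+1)σT_e⁴, so T_s = 6^¼·167.9 = 262.8 K.

263 K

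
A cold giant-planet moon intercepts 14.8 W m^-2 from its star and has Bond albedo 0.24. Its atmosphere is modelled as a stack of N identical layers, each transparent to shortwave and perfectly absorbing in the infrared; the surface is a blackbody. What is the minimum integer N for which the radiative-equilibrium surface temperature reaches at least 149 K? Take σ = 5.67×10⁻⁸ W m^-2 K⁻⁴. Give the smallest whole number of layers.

The effective emission temperature is T_e = [S(1−α)/(4σ)]^¼ = 83.92 K.
Need (N+1)T_e⁴ ≥ T_s⁴, i.e. N+1 ≥ (149/83.92)⁴ = 9.938.
So N ≥ 8.938; the smallest integer is N = 9.

9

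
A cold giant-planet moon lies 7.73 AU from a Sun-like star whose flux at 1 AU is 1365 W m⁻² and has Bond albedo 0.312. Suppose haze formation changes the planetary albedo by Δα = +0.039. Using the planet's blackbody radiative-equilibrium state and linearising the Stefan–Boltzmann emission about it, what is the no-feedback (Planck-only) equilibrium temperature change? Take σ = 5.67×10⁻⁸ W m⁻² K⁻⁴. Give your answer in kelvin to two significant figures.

By the inverse-square law, S = 1365/7.73² = 22.84 W m⁻².
Reference equilibrium: T_e = [S(1−α)/(4σ)]^(1/4) = 91.24 K.
TOA radiative forcing: ΔF = −S·Δα/4 = −22.84·(+0.039)/4 = -0.2227 W m⁻².
The Planck feedback parameter is 4σT_e³ = 0.1723 W m⁻²/K.
Hence the no-feedback warming is ΔF/(4σT_e³) = -1.29 K.

-1.3 kelvin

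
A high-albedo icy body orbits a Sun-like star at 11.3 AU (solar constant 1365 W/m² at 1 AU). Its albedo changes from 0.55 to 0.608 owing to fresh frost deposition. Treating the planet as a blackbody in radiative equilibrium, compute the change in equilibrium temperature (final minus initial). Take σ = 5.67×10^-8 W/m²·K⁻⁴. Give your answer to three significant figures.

Flux at the orbit: S = 1365/(11.3)² = 10.69 W/m².
Initial: T₁ = [S(1−0.55)/(4σ)]^(1/4) = 67.86 K.
After:  T₂ = [10.69·0.392/(4σ)]^(1/4) = 65.56 K.
ΔT = T₂ − T₁ = -2.301 K.

-2.30 kelvin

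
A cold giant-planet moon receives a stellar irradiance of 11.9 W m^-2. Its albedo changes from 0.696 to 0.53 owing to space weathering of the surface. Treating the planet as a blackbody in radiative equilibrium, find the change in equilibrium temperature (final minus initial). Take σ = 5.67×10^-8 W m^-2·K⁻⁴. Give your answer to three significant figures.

Initial: T₁ = [S(1−0.696)/(4σ)]^(1/4) = 63.20 K.
With α = 0.53, T₂ = 70.47 K.
ΔT = T₂ − T₁ = 7.273 K.

7.27 kelvin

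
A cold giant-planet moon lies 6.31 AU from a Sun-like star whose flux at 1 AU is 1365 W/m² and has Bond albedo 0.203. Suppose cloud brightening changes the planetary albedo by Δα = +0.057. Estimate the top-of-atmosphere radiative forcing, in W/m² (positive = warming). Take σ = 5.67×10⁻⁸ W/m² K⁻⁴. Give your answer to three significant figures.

By the inverse-square law, S = 1365/6.31² = 34.28 W/m².
ΔF = −(S/4)Δα = −(34.28/4)×(+0.057) = -0.4885 W/m².

-0.489 W/m²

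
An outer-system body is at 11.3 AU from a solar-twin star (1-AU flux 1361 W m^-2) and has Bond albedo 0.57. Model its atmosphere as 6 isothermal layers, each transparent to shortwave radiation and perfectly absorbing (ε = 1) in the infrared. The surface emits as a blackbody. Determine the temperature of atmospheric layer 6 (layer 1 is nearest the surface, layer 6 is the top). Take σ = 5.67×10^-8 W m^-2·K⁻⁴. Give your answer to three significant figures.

Flux at the orbit: S = 1361/(11.3)² = 10.66 W m^-2.
The effective emission temperature is T_e = [S(1−α)/(4σ)]^¼ = 67.05 K.
Each opaque layer satisfies 2T_j⁴ = T_{j−1}⁴ + T_{j+1}⁴, giving T_k⁴ = (N+1−k)T_e⁴.
With k = 6: T_6 = (6+1−6)^¼·67.05 K = 67.05 K.

67.0 kelvin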